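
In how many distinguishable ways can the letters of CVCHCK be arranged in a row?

120

Letter multiplicities in CVCHCK: C×3, H×1, K×1, V×1.
Dividing 6! = 720 by 3! = 6 for the repeated letters gives 120.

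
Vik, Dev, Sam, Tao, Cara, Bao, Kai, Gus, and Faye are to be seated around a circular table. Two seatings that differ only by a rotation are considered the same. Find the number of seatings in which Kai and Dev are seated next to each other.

Treat {Kai, Dev} as one unit (2 internal orders) and seat the resulting 8 units around the table: (7)! circular arrangements.
So 2 × (7)! = 2 × 5040 = 10080.

10080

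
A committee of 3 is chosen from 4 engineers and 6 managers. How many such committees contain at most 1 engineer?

Split by how many engineers are chosen (0 through 1).
Sum: C(4,0)·C(6,3) + C(4,1)·C(6,2) = 20 + 60 = 80.

80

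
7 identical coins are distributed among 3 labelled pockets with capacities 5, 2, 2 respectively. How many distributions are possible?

6

Without the upper bounds there are C(9,2) = 36 ways to split 7 among 3 pockets.
Subtract solutions that violate a single cap (substitute x_i' = x_i − (cap_i+1)): x_1 ≥ 6 gives C(3,2) = 3; x_2 ≥ 3 gives C(6,2) = 15; x_3 ≥ 3 gives C(6,2) = 15. Together 33.
Add back pairs where two caps are both exceeded: 0 + 0 + 3 = 3.
By inclusion–exclusion the count is 36 − 33 + 3 = 6.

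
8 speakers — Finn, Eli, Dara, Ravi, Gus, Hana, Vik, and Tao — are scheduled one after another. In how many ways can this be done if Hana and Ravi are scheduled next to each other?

10080

Place the 6 others and the Hana-Ravi pair as 7 objects in a line; the pair has 2 internal arrangements.
So the count is 2·(7)! = 10080.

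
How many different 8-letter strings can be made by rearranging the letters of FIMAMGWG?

FIMAMGWG has 8 letters with G appearing twice and M appearing twice.
So there are 8! / (2!·2!) = 10080 distinguishable arrangements.

10080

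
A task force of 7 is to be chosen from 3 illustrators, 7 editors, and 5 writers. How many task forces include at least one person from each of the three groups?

5516

Total 7-person selections from all 15: C(15,7) = 6435.
Selections missing a whole group: no illustrators → C(12,7) = 792; no editors → C(8,7) = 8; no writers → C(10,7) = 120.
Add back selections omitting two groups (i.e. drawn from a single group): C(3,7) + C(7,7) + C(5,7) = 1.
By inclusion–exclusion: 6435 − 920 + 1 = 5516.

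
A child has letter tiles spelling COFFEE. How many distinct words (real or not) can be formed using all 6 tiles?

COFFEE has 6 letters with E appearing twice and F appearing twice.
Dividing 6! = 720 by 2!·2! = 4 for the repeated letters gives 180.

180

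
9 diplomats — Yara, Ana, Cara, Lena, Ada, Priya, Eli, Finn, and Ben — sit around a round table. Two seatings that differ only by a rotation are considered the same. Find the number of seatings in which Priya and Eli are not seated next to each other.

Without the restriction there are (8)! = 40320 seatings.
Seatings with Priya beside Eli: treat them as a block with 2 internal orders, giving 2 × (7)! = 10080.
Subtracting, 40320 − 10080 = 30240.

30240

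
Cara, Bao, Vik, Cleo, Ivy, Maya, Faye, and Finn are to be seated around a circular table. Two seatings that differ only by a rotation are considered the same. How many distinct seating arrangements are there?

5040

Seat Cara anywhere (absorbing the rotational symmetry), then permute the other 7: (7)! = 5040.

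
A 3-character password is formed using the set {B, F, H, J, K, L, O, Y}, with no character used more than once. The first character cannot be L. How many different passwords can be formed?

The first character has 8−1 = 7 choices (anything except L).
The remaining 2 characters are filled from the other 7 symbols without repetition: 7 × 6 = 42.
Total: 7 × 42 = 294.

294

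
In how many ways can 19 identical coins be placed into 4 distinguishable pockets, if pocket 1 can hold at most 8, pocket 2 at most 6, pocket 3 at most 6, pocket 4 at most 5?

83

Without the upper bounds there are C(22,3) = 1540 ways to split 19 among 4 pockets.
Subtract solutions that violate a single cap (substitute x_i' = x_i − (cap_i+1)): x_1 ≥ 9 gives C(13,3) = 286; x_2 ≥ 7 gives C(15,3) = 455; x_3 ≥ 7 gives C(15,3) = 455; x_4 ≥ 6 gives C(16,3) = 560. Together 1756.
Add back pairs where two caps are both exceeded: 20 + 20 + 35 + 56 + 84 + 84 = 299.
By inclusion–exclusion the count is 1540 − 1756 + 299 = 83.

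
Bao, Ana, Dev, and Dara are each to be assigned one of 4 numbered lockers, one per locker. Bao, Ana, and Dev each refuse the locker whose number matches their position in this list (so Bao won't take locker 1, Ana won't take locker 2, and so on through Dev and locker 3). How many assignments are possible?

11

Let Aᵢ (for i ∈ {1, 2, 3}) be the placements that put person i in their forbidden locker. Any j of these fix j positions, leaving (4−j)! ways to fill the rest, and there are C(3,j) ways to pick which j.
By inclusion–exclusion, the number of valid placements is Σ_{j=0}^{3} (−1)^j C(3,j)·(4−j)!.
Computing: 24 − 18 + 6 − 1 = 11.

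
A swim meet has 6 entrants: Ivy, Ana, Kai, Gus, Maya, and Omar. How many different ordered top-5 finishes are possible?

There are 6 choices for 1st place, 5 for 2nd, and so on down to 2 for position 5.
That gives 6 × 5 × 4 × 3 × 2 = 720.

720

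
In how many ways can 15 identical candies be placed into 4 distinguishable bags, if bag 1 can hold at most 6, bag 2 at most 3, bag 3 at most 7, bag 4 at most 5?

73

Without the upper bounds there are C(18,3) = 816 ways to split 15 among 4 bags.
Subtract solutions that violate a single cap (substitute x_i' = x_i − (cap_i+1)): x_1 ≥ 7 gives C(11,3) = 165; x_2 ≥ 4 gives C(14,3) = 364; x_3 ≥ 8 gives C(10,3) = 120; x_4 ≥ 6 gives C(12,3) = 220. Together 869.
Add back pairs where two caps are both exceeded: 35 + 1 + 10 + 20 + 56 + 4 = 126.
By inclusion–exclusion the count is 816 − 869 + 126 = 73.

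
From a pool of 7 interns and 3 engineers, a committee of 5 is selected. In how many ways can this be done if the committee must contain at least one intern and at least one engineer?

With no constraint there are C(10,5) = 252 possible selections.
Selections missing a whole group: no interns → C(3,5) = 0; no engineers → C(7,5) = 21.
Both groups omitted at once is impossible, so 252 − 21 = 231.

231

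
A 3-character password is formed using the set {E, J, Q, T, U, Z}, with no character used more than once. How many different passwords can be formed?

120

Choose and order 3 of the 6 symbols: the first character has 6 options, the next 5, then 4.
That product is 6 × 5 × 4 = 120.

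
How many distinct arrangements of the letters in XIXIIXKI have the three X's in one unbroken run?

Treat the 3 copies of X as a single block. The multiset to arrange is then {XXX, I, I, I, I, K}, 6 items in all.
That gives (6)!/(4!) = 30 arrangements.

30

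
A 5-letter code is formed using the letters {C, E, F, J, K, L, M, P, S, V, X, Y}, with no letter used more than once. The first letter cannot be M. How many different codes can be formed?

The first letter has 12−1 = 11 choices (anything except M).
The remaining 4 letters are filled from the other 11 symbols without repetition: 11 × 10 × 9 × 8 = 7920.
Total: 11 × 7920 = 87120.

87120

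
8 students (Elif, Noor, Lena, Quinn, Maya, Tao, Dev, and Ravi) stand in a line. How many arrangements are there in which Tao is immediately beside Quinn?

Glue Tao and Quinn into one block (2 internal orders), leaving 7 units to arrange in a row.
So the count is 2·(7)! = 10080.

10080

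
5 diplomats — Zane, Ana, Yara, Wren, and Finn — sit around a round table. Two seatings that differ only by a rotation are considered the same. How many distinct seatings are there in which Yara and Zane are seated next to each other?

Treat {Yara, Zane} as one unit (2 internal orders) and seat the resulting 4 units around the table: (3)! circular arrangements.
So 2 × (3)! = 2 × 6 = 12.

12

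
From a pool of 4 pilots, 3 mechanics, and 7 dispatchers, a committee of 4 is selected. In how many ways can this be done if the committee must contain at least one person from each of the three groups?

Total 4-person selections from all 14: C(14,4) = 1001.
Selections missing a whole group: no pilots → C(10,4) = 210; no mechanics → C(11,4) = 330; no dispatchers → C(7,4) = 35.
Add back selections omitting two groups (i.e. drawn from a single group): C(4,4) + C(3,4) + C(7,4) = 36.
By inclusion–exclusion: 1001 − 575 + 36 = 462.

462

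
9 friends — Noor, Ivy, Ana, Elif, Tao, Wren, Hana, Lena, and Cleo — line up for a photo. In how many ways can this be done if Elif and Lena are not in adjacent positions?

282240

There are 9! = 362880 arrangements in all. If Elif and Lena are adjacent, merging them into one block gives 2·(8)! = 80640 arrangements.
Complementary counting: 362880 − 80640 = 282240.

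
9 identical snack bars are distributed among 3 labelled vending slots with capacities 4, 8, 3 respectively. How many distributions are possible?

19

By stars and bars, unrestricted non-negative solutions to x_1+…+x_3 = 9 number C(9+2,2) = 55.
Subtract solutions that violate a single cap (substitute x_i' = x_i − (cap_i+1)): x_1 ≥ 5 gives C(6,2) = 15; x_2 ≥ 9 gives C(2,2) = 1; x_3 ≥ 4 gives C(7,2) = 21. Together 37.
Add back pairs where two caps are both exceeded: 0 + 1 + 0 = 1.
By inclusion–exclusion the count is 55 − 37 + 1 = 19.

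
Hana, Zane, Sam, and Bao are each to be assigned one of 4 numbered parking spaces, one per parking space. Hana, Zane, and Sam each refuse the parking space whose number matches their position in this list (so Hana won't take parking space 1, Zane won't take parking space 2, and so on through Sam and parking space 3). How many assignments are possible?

Let Aᵢ (for i ∈ {1, 2, 3}) be the placements that put person i in their forbidden parking space. Any j of these fix j positions, leaving (4−j)! ways to fill the rest, and there are C(3,j) ways to pick which j.
By inclusion–exclusion, the number of valid placements is Σ_{j=0}^{3} (−1)^j C(3,j)·(4−j)!.
Computing: 24 − 18 + 6 − 1 = 11.

11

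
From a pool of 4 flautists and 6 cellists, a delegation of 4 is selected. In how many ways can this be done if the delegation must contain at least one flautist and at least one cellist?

With no constraint there are C(10,4) = 210 possible selections.
Selections missing a whole group: no flautists → C(6,4) = 15; no cellists → C(4,4) = 1.
Both groups omitted at once is impossible, so 210 − 16 = 194.

194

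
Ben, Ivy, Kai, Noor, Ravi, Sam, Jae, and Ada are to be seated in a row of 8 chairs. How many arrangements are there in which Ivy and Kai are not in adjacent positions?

30240

Of the 8! = 40320 arrangements, those with Ivy and Kai adjacent number 2 × 7! = 10080 (treat the pair as a block with 2 internal orders).
Complementary counting: 40320 − 10080 = 30240.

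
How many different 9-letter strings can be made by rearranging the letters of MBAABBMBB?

MBAABBMBB has 9 letters with A appearing twice, B appearing 5 times, and M appearing twice.
So there are 9! / (5!·2!·2!) = 756 distinguishable arrangements.

756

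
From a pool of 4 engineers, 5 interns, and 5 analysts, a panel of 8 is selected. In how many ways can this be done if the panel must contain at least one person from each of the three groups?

Unrestricted: C(14,8) = 3003 ways to pick any 8 of the 14.
Selections missing a whole group: no engineers → C(10,8) = 45; no interns → C(9,8) = 9; no analysts → C(9,8) = 9.
Add back selections omitting two groups (i.e. drawn from a single group): C(4,8) + C(5,8) + C(5,8) = 0.
By inclusion–exclusion: 3003 − 63 + 0 = 2940.

2940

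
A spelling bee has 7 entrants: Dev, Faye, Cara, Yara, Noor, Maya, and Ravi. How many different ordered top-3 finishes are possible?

There are 7 choices for 1st place, 6 for 2nd, and 5 for 3rd.
That gives 7 × 6 × 5 = 210.

210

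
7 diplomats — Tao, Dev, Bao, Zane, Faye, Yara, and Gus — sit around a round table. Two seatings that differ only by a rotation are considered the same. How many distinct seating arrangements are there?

720

Fix one person's seat to break rotational symmetry; the remaining 6 people can be arranged in (6)! = 720 ways.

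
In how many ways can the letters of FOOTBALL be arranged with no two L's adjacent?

There are 8!/(2!·2!) = 10080 arrangements of FOOTBALL in total.
If the two L's are adjacent, glue them into one block, leaving 7 items to arrange: (7)!/(2!) = 2520 ways.
Hence 10080 − 2520 = 7560.

7560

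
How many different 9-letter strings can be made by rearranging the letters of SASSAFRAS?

SASSAFRAS has 9 letters with A appearing 3 times and S appearing 4 times.
Dividing 9! = 362880 by 4!·3! = 144 for the repeated letters gives 2520.

2520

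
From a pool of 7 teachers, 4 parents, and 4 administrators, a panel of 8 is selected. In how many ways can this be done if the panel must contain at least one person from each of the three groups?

Unrestricted: C(15,8) = 6435 ways to pick any 8 of the 15.
Subtract selections that omit an entire group: no teachers → C(8,8) = 1; no parents → C(11,8) = 165; no administrators → C(11,8) = 165.
Add back selections omitting two groups (i.e. drawn from a single group): C(7,8) + C(4,8) + C(4,8) = 0.
By inclusion–exclusion: 6435 − 331 + 0 = 6104.

6104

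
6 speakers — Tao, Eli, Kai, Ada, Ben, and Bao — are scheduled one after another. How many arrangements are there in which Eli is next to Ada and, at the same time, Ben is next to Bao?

Treat {Eli,Ada} as one block (2 orders) and {Ben,Bao} as another (2 orders).
That leaves 4 units to arrange: 2 × 2 × 4! = 4 × 24 = 96.

96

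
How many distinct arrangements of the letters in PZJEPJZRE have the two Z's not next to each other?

17640

There are 9!/(2!·2!·2!·2!) = 22680 arrangements of PZJEPJZRE in total.
Arrangements with the Z's together: treat ZZ as one letter, giving (8)!/(2!·2!·2!) = 5040.
Subtracting, 22680 − 5040 = 17640 arrangements keep the Z's apart.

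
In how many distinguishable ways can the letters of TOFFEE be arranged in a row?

180

TOFFEE has 6 letters with E appearing twice and F appearing twice.
The number of distinct arrangements is 6!/(2!·2!) = 720/4 = 180.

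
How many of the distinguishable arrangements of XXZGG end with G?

Fix G in the last position and arrange the remaining 4 letters.
Those 4 letters have X appearing twice, giving (4)!/(2!) = 12.

12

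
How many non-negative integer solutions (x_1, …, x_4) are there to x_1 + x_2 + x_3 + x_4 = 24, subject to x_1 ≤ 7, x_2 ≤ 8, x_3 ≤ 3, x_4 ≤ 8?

By stars and bars, unrestricted non-negative solutions to x_1+…+x_4 = 24 number C(24+3,3) = 2925.
Subtract solutions that violate a single cap (substitute x_i' = x_i − (cap_i+1)): x_1 ≥ 8 gives C(19,3) = 969; x_2 ≥ 9 gives C(18,3) = 816; x_3 ≥ 4 gives C(23,3) = 1771; x_4 ≥ 9 gives C(18,3) = 816. Together 4372.
Add back pairs where two caps are both exceeded: 120 + 455 + 120 + 364 + 84 + 364 = 1507.
Subtract triples: 20 + 0 + 20 + 10 = 50.
By inclusion–exclusion the count is 2925 − 4372 + 1507 − 50 = 10.

10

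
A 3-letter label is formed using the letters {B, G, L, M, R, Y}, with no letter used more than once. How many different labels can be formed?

This is a permutation of 3 out of 6: P(6,3) = 6!/3!.
6 × 5 × 4 = 120.

120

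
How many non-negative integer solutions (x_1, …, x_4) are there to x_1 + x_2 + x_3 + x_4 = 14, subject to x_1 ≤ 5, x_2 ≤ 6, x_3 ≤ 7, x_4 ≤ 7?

233

Ignoring the caps, the number of non-negative solutions to x_1+…+x_4 = 14 is C(17,3) = 680.
Subtract solutions that violate a single cap (substitute x_i' = x_i − (cap_i+1)): x_1 ≥ 6 gives C(11,3) = 165; x_2 ≥ 7 gives C(10,3) = 120; x_3 ≥ 8 gives C(9,3) = 84; x_4 ≥ 8 gives C(9,3) = 84. Together 453.
Add back pairs where two caps are both exceeded: 4 + 1 + 1 + 0 + 0 + 0 = 6.
By inclusion–exclusion the count is 680 − 453 + 6 = 233.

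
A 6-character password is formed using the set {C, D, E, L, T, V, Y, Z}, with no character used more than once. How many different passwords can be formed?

With no repetition, fill the 6 characters in order: 8 choices, then 7, down to 3.
8 × 7 × 6 × 5 × 4 × 3 = 20160.

20160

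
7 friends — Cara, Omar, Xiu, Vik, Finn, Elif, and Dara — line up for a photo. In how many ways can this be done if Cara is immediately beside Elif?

1440

Glue Cara and Elif into one block (2 internal orders), leaving 6 units to arrange in a row.
That gives 2 × 6! = 2 × 720 = 1440.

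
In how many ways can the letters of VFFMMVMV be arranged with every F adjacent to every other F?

Treat the 2 copies of F as a single block. The multiset to arrange is then {FF, M, M, M, V, V, V}, 7 items in all.
That gives (7)!/(3!·3!) = 140 arrangements.

140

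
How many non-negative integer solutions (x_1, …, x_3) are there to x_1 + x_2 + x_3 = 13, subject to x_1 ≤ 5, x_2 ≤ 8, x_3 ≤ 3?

Without the upper bounds there are C(15,2) = 105 ways to split 13 among 3 variables.
Subtract solutions that violate a single cap (substitute x_i' = x_i − (cap_i+1)): x_1 ≥ 6 gives C(9,2) = 36; x_2 ≥ 9 gives C(6,2) = 15; x_3 ≥ 4 gives C(11,2) = 55. Together 106.
Add back pairs where two caps are both exceeded: 0 + 10 + 1 = 11.
By inclusion–exclusion the count is 105 − 106 + 11 = 10.

10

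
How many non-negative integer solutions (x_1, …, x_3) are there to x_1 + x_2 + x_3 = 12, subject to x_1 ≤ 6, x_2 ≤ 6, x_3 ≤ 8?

Ignoring the caps, the number of non-negative solutions to x_1+…+x_3 = 12 is C(14,2) = 91.
Subtract solutions that violate a single cap (substitute x_i' = x_i − (cap_i+1)): x_1 ≥ 7 gives C(7,2) = 21; x_2 ≥ 7 gives C(7,2) = 21; x_3 ≥ 9 gives C(5,2) = 10. Together 52.
No two caps can be exceeded simultaneously, so the pair terms are all 0.
By inclusion–exclusion the count is 91 − 52 + 0 = 39.

39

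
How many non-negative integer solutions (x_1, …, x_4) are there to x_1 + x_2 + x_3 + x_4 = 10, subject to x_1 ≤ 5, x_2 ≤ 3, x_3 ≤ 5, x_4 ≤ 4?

82

By stars and bars, unrestricted non-negative solutions to x_1+…+x_4 = 10 number C(10+3,3) = 286.
Subtract solutions that violate a single cap (substitute x_i' = x_i − (cap_i+1)): x_1 ≥ 6 gives C(7,3) = 35; x_2 ≥ 4 gives C(9,3) = 84; x_3 ≥ 6 gives C(7,3) = 35; x_4 ≥ 5 gives C(8,3) = 56. Together 210.
Add back pairs where two caps are both exceeded: 1 + 0 + 0 + 1 + 4 + 0 = 6.
By inclusion–exclusion the count is 286 − 210 + 6 = 82.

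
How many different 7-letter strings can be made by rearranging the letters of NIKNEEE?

420

The 7 letters of NIKNEEE have repeats: E appearing 3 times and N appearing twice.
The number of distinct arrangements is 7!/(3!·2!) = 5040/12 = 420.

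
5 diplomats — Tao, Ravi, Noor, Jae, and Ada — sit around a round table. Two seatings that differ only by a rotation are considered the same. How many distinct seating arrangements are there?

24

Around a circle, 5 distinct people have 5!/5 = (4)! = 24 rotationally distinct seatings.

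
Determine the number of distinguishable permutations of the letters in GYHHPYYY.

The 8 letters of GYHHPYYY have repeats: H appearing twice and Y appearing 4 times.
Dividing 8! = 40320 by 4!·2! = 48 for the repeated letters gives 840.

840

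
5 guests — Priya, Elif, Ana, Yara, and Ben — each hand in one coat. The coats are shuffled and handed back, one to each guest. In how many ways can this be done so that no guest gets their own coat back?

44

Count assignments avoiding every fixed point. For any j of the 5 guests fixed to their own coat, the other 5−j can be arranged in (5−j)! ways.
By inclusion–exclusion this is Σ_{j=0}^{5} (−1)^j C(5,j)·(5−j)!.
Computing: 120 − 120 + 60 − 20 + 5 − 1 = 44.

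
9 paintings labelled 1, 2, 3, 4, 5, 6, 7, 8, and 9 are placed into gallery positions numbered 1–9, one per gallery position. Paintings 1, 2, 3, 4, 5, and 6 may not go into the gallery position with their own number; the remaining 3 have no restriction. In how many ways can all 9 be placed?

183822

Let Aᵢ (for 1 ≤ i ≤ 6) be the placements that put painting i in its forbidden gallery position. Any j of these fix j positions, leaving (9−j)! ways to fill the rest, and there are C(6,j) ways to pick which j.
By inclusion–exclusion, the number of valid placements is Σ_{j=0}^{6} (−1)^j C(6,j)·(9−j)!.
Computing: 362880 − 241920 + 75600 − 14400 + 1800 − 144 + 6 = 183822.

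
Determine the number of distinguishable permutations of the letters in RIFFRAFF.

840

RIFFRAFF has 8 letters with F appearing 4 times and R appearing twice.
So there are 8! / (4!·2!) = 840 distinguishable arrangements.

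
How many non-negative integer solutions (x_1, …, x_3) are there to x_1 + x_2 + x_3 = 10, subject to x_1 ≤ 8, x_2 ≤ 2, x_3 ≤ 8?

24

Without the upper bounds there are C(12,2) = 66 ways to split 10 among 3 variables.
Subtract solutions that violate a single cap (substitute x_i' = x_i − (cap_i+1)): x_1 ≥ 9 gives C(3,2) = 3; x_2 ≥ 3 gives C(9,2) = 36; x_3 ≥ 9 gives C(3,2) = 3. Together 42.
No two caps can be exceeded simultaneously, so the pair terms are all 0.
By inclusion–exclusion the count is 66 − 42 + 0 = 24.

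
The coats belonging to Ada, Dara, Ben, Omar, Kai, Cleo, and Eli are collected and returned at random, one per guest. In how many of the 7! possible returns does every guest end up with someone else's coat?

1854

This is the derangement count D_7: permutations of 7 items with no fixed point.
By inclusion–exclusion this is Σ_{j=0}^{7} (−1)^j C(7,j)·(7−j)!.
Computing: 5040 − 5040 + 2520 − 840 + 210 − 42 + 7 − 1 = 1854.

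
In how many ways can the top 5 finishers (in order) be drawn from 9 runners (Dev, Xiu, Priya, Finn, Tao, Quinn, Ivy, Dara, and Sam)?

This is an ordered selection of 5 from 9: P(9,5).
That gives 9 × 8 × 7 × 6 × 5 = 15120.

15120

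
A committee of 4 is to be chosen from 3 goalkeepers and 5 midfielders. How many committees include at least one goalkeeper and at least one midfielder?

65

Unrestricted: C(8,4) = 70 ways to pick any 4 of the 8.
Subtract selections that omit an entire group: no goalkeepers → C(5,4) = 5; no midfielders → C(3,4) = 0.
Both groups omitted at once is impossible, so 70 − 5 = 65.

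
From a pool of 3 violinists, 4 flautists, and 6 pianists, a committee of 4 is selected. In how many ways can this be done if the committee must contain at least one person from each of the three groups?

360

Unrestricted: C(13,4) = 715 ways to pick any 4 of the 13.
Selections missing a whole group: no violinists → C(10,4) = 210; no flautists → C(9,4) = 126; no pianists → C(7,4) = 35.
Add back selections omitting two groups (i.e. drawn from a single group): C(3,4) + C(4,4) + C(6,4) = 16.
By inclusion–exclusion: 715 − 371 + 16 = 360.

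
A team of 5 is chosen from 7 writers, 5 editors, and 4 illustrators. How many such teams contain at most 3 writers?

Split by how many writers are chosen (0 through 3).
Sum: C(7,0)·C(9,5) + C(7,1)·C(9,4) + C(7,2)·C(9,3) + C(7,3)·C(9,2) = 126 + 882 + 1764 + 1260 = 4032.

4032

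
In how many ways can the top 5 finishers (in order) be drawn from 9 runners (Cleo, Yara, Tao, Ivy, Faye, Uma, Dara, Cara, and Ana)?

This is an ordered selection of 5 from 9: P(9,5).
That gives 9 × 8 × 7 × 6 × 5 = 15120.

15120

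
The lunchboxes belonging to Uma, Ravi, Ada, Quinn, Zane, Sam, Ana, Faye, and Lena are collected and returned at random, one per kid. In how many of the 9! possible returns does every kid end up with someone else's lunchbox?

Count assignments avoiding every fixed point. For any j of the 9 kids fixed to their own lunchbox, the other 9−j can be arranged in (9−j)! ways.
By inclusion–exclusion this is Σ_{j=0}^{9} (−1)^j C(9,j)·(9−j)!.
Computing: 362880 − 362880 + 181440 − 60480 + 15120 − 3024 + 504 − 72 + 9 − 1 = 133496.

133496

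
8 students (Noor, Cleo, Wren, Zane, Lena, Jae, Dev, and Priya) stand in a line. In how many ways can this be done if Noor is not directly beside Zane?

30240

Of the 8! = 40320 arrangements, those with Noor and Zane adjacent number 2 × 7! = 10080 (treat the pair as a block with 2 internal orders).
Complementary counting: 40320 − 10080 = 30240.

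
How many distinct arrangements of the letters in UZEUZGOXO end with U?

With the last slot taken by U, it remains to arrange the other 8 letters (ZEUZGOXO).
Those 8 letters have O appearing twice and Z appearing twice, giving (8)!/(2!·2!) = 10080.

10080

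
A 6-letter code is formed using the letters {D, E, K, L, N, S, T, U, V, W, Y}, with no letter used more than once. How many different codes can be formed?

With no repetition, fill the 6 letters in order: 11 choices, then 10, down to 6.
11 × 10 × 9 × 8 × 7 × 6 = 332640.

332640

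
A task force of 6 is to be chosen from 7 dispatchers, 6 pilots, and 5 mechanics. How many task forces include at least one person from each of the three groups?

15470

Unrestricted: C(18,6) = 18564 ways to pick any 6 of the 18.
Subtract selections that omit an entire group: no dispatchers → C(11,6) = 462; no pilots → C(12,6) = 924; no mechanics → C(13,6) = 1716.
Add back selections omitting two groups (i.e. drawn from a single group): C(7,6) + C(6,6) + C(5,6) = 8.
By inclusion–exclusion: 18564 − 3102 + 8 = 15470.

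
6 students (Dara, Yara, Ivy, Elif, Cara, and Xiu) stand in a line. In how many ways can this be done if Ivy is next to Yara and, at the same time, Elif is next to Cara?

96

Treat {Ivy,Yara} as one block (2 orders) and {Elif,Cara} as another (2 orders).
That leaves 4 units to arrange: 2 × 2 × 4! = 4 × 24 = 96.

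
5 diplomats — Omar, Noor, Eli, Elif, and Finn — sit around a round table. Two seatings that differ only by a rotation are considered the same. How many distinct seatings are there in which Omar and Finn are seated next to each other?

Treat {Omar, Finn} as one unit (2 internal orders) and seat the resulting 4 units around the table: (3)! circular arrangements.
So 2 × (3)! = 2 × 6 = 12.

12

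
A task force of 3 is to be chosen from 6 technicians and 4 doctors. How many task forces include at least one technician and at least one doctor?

With no constraint there are C(10,3) = 120 possible selections.
Selections missing a whole group: no technicians → C(4,3) = 4; no doctors → C(6,3) = 20.
Both groups omitted at once is impossible, so 120 − 24 = 96.

96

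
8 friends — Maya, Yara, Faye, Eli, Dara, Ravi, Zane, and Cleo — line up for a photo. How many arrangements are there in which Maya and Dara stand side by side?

10080

Treat {Maya, Dara} as a single unit. There are 7 units to order, and the pair itself can be ordered 2 ways.
So the count is 2·(7)! = 10080.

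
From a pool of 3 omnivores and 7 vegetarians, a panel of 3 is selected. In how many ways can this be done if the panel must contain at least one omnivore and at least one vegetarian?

84

Unrestricted: C(10,3) = 120 ways to pick any 3 of the 10.
Selections missing a whole group: no omnivores → C(7,3) = 35; no vegetarians → C(3,3) = 1.
Both groups omitted at once is impossible, so 120 − 36 = 84.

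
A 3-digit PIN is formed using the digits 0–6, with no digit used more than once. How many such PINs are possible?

210

This is a permutation of 3 out of 7: P(7,3) = 7!/4!.
That product is 7 × 6 × 5 = 210.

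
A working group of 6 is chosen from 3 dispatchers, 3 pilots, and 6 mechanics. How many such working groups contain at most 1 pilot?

462

Split by how many pilots are chosen (0 through 1).
Sum: C(3,0)·C(9,6) + C(3,1)·C(9,5) = 84 + 378 = 462.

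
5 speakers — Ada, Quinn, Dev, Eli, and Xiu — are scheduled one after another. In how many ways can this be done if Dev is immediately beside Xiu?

48

Glue Dev and Xiu into one block (2 internal orders), leaving 4 units to arrange in a row.
That gives 2 × 4! = 2 × 24 = 48.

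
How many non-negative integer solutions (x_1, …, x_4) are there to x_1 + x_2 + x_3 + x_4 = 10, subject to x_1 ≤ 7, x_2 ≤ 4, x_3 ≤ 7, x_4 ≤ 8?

206

By stars and bars, unrestricted non-negative solutions to x_1+…+x_4 = 10 number C(10+3,3) = 286.
Subtract solutions that violate a single cap (substitute x_i' = x_i − (cap_i+1)): x_1 ≥ 8 gives C(5,3) = 10; x_2 ≥ 5 gives C(8,3) = 56; x_3 ≥ 8 gives C(5,3) = 10; x_4 ≥ 9 gives C(4,3) = 4. Together 80.
No two caps can be exceeded simultaneously, so the pair terms are all 0.
By inclusion–exclusion the count is 286 − 80 + 0 = 206.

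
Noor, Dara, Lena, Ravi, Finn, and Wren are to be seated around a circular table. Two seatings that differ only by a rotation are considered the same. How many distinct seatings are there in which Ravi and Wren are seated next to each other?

48

Treat {Ravi, Wren} as one unit (2 internal orders) and seat the resulting 5 units around the table: (4)! circular arrangements.
So 2 × (4)! = 2 × 24 = 48.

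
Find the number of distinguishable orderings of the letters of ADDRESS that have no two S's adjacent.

900

Total arrangements of ADDRESS: 7!/(2!·2!) = 1260.
If the two S's are adjacent, glue them into one block, leaving 6 items to arrange: (6)!/(2!) = 360 ways.
Hence 1260 − 360 = 900.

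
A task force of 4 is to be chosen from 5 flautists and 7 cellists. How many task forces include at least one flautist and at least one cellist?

With no constraint there are C(12,4) = 495 possible selections.
Selections missing a whole group: no flautists → C(7,4) = 35; no cellists → C(5,4) = 5.
Both groups omitted at once is impossible, so 495 − 40 = 455.

455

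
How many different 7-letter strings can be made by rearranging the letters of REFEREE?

105

REFEREE has 7 letters with E appearing 4 times and R appearing twice.
Dividing 7! = 5040 by 4!·2! = 48 for the repeated letters gives 105.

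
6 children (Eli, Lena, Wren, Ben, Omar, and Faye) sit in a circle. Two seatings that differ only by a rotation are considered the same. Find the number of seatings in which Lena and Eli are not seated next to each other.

All circular seatings of 6 people number (5)! = 120.
Those with Lena next to Eli: fuse the pair into one unit and seat 5 units around a circle — 2·(4)! = 48.
Subtracting, 120 − 48 = 72.

72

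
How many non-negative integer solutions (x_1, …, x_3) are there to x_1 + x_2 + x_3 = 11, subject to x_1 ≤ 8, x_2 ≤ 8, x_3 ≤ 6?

51

Without the upper bounds there are C(13,2) = 78 ways to split 11 among 3 variables.
Subtract solutions that violate a single cap (substitute x_i' = x_i − (cap_i+1)): x_1 ≥ 9 gives C(4,2) = 6; x_2 ≥ 9 gives C(4,2) = 6; x_3 ≥ 7 gives C(6,2) = 15. Together 27.
No two caps can be exceeded simultaneously, so the pair terms are all 0.
By inclusion–exclusion the count is 78 − 27 + 0 = 51.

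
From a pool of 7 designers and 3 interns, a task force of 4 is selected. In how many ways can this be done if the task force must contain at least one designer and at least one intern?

175

With no constraint there are C(10,4) = 210 possible selections.
Subtract selections that omit an entire group: no designers → C(3,4) = 0; no interns → C(7,4) = 35.
Both groups omitted at once is impossible, so 210 − 35 = 175.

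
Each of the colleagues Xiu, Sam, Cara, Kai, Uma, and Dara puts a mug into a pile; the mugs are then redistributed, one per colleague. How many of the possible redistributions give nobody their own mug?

265

Let Aᵢ be the assignments in which colleague i gets their own mug. We want the size of the complement of A₁∪…∪A_6.
By inclusion–exclusion this is Σ_{j=0}^{6} (−1)^j C(6,j)·(6−j)!.
Computing: 720 − 720 + 360 − 120 + 30 − 6 + 1 = 265.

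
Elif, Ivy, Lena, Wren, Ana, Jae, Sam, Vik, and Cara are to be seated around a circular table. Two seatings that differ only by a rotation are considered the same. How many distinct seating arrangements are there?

Fix one person's seat to break rotational symmetry; the remaining 8 people can be arranged in (8)! = 40320 ways.

40320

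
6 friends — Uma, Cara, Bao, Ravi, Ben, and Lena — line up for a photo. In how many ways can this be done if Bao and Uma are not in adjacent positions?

480

There are 6! = 720 arrangements in all. If Bao and Uma are adjacent, merging them into one block gives 2·(5)! = 240 arrangements.
So 720 − 240 = 480 arrangements keep them apart.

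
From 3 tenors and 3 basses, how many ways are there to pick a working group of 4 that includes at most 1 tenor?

Split by how many tenors are chosen (0 through 1).
Sum: C(3,0)·C(3,4) + C(3,1)·C(3,3) = 0 + 3 = 3.

3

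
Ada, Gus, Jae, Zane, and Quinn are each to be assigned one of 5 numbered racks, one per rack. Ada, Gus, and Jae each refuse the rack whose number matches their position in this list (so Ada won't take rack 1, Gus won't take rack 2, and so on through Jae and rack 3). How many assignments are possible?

64

Let Aᵢ (for i ∈ {1, 2, 3}) be the placements that put person i in their forbidden rack. Any j of these fix j positions, leaving (5−j)! ways to fill the rest, and there are C(3,j) ways to pick which j.
By inclusion–exclusion, the number of valid placements is Σ_{j=0}^{3} (−1)^j C(3,j)·(5−j)!.
Computing: 120 − 72 + 18 − 2 = 64.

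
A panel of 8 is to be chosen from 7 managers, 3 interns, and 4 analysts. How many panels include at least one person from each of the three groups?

Total 8-person selections from all 14: C(14,8) = 3003.
Selections missing a whole group: no managers → C(7,8) = 0; no interns → C(11,8) = 165; no analysts → C(10,8) = 45.
Add back selections omitting two groups (i.e. drawn from a single group): C(7,8) + C(3,8) + C(4,8) = 0.
By inclusion–exclusion: 3003 − 210 + 0 = 2793.

2793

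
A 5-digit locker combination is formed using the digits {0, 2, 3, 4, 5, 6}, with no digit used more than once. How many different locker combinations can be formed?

Choose and order 5 of the 6 symbols: the first digit has 6 options, the next 5, and so on down to 2.
6 × 5 × 4 × 3 × 2 = 720.

720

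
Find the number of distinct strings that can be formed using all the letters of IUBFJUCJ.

IUBFJUCJ has 8 letters with J appearing twice and U appearing twice.
So there are 8! / (2!·2!) = 10080 distinguishable arrangements.

10080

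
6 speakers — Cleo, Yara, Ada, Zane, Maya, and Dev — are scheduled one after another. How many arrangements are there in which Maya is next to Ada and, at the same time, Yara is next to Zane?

Treat {Maya,Ada} as one block (2 orders) and {Yara,Zane} as another (2 orders).
That leaves 4 units to arrange: 2 × 2 × 4! = 4 × 24 = 96.

96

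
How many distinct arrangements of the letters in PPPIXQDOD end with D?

6720

With the last slot taken by D, it remains to arrange the other 8 letters (PPPIXQOD).
Those 8 letters have P appearing 3 times, giving (8)!/(3!) = 6720.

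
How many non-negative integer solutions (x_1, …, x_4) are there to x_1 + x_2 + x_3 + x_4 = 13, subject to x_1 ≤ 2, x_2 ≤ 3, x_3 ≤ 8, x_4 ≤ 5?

By stars and bars, unrestricted non-negative solutions to x_1+…+x_4 = 13 number C(13+3,3) = 560.
Subtract solutions that violate a single cap (substitute x_i' = x_i − (cap_i+1)): x_1 ≥ 3 gives C(13,3) = 286; x_2 ≥ 4 gives C(12,3) = 220; x_3 ≥ 9 gives C(7,3) = 35; x_4 ≥ 6 gives C(10,3) = 120. Together 661.
Add back pairs where two caps are both exceeded: 84 + 4 + 35 + 1 + 20 + 0 = 144.
Subtract triples: 0 + 1 + 0 + 0 = 1.
By inclusion–exclusion the count is 560 − 661 + 144 − 1 = 42.

42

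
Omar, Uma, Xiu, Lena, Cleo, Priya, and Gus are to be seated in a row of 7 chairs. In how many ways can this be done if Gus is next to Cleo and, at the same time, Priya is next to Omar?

480

Treat {Gus,Cleo} as one block (2 orders) and {Priya,Omar} as another (2 orders).
That leaves 5 units to arrange: 2 × 2 × 5! = 4 × 120 = 480.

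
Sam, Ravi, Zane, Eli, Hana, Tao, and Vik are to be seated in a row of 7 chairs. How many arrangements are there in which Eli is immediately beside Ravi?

Treat {Eli, Ravi} as a single unit. There are 6 units to order, and the pair itself can be ordered 2 ways.
So the count is 2·(6)! = 1440.

1440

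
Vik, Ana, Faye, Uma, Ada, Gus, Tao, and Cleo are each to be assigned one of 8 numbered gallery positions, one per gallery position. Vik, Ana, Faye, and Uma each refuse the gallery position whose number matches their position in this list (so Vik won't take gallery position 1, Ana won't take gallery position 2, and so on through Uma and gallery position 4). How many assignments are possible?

24024

Let Aᵢ (for 1 ≤ i ≤ 4) be the placements that put person i in their forbidden gallery position. Any j of these fix j positions, leaving (8−j)! ways to fill the rest, and there are C(4,j) ways to pick which j.
By inclusion–exclusion, the number of valid placements is Σ_{j=0}^{4} (−1)^j C(4,j)·(8−j)!.
Computing: 40320 − 20160 + 4320 − 480 + 24 = 24024.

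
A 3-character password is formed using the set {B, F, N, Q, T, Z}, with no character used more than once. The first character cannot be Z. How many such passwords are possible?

100

The first character has 6−1 = 5 choices (anything except Z).
The remaining 2 characters are filled from the other 5 symbols without repetition: 5 × 4 = 20.
Total: 5 × 20 = 100.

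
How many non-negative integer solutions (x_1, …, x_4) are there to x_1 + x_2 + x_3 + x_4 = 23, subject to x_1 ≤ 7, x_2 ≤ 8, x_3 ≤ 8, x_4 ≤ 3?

Without the upper bounds there are C(26,3) = 2600 ways to split 23 among 4 variables.
Subtract solutions that violate a single cap (substitute x_i' = x_i − (cap_i+1)): x_1 ≥ 8 gives C(18,3) = 816; x_2 ≥ 9 gives C(17,3) = 680; x_3 ≥ 9 gives C(17,3) = 680; x_4 ≥ 4 gives C(22,3) = 1540. Together 3716.
Add back pairs where two caps are both exceeded: 84 + 84 + 364 + 56 + 286 + 286 = 1160.
Subtract triples: 0 + 10 + 10 + 4 = 24.
By inclusion–exclusion the count is 2600 − 3716 + 1160 − 24 = 20.

20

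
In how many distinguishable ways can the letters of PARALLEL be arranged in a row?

3360

Letter multiplicities in PARALLEL: A×2, E×1, L×3, P×1, R×1.
The number of distinct arrangements is 8!/(3!·2!) = 40320/12 = 3360.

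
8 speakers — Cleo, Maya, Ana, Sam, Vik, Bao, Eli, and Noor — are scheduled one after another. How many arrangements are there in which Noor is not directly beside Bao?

30240

There are 8! = 40320 arrangements in all. If Noor and Bao are adjacent, merging them into one block gives 2·(7)! = 10080 arrangements.
So 40320 − 10080 = 30240 arrangements keep them apart.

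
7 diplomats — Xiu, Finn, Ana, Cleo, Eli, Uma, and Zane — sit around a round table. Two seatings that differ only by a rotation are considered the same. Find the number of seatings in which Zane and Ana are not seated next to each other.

All circular seatings of 7 people number (6)! = 720.
Those with Zane next to Ana: fuse the pair into one unit and seat 6 units around a circle — 2·(5)! = 240.
Subtracting, 720 − 240 = 480.

480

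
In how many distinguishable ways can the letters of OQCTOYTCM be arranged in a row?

45360

Letter multiplicities in OQCTOYTCM: C×2, M×1, O×2, Q×1, T×2, Y×1.
The number of distinct arrangements is 9!/(2!·2!·2!) = 362880/8 = 45360.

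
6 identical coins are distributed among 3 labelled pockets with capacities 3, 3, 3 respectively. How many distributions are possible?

By stars and bars, unrestricted non-negative solutions to x_1+…+x_3 = 6 number C(6+2,2) = 28.
Subtract solutions that violate a single cap (substitute x_i' = x_i − (cap_i+1)): x_1 ≥ 4 gives C(4,2) = 6; x_2 ≥ 4 gives C(4,2) = 6; x_3 ≥ 4 gives C(4,2) = 6. Together 18.
No two caps can be exceeded simultaneously, so the pair terms are all 0.
By inclusion–exclusion the count is 28 − 18 + 0 = 10.

10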